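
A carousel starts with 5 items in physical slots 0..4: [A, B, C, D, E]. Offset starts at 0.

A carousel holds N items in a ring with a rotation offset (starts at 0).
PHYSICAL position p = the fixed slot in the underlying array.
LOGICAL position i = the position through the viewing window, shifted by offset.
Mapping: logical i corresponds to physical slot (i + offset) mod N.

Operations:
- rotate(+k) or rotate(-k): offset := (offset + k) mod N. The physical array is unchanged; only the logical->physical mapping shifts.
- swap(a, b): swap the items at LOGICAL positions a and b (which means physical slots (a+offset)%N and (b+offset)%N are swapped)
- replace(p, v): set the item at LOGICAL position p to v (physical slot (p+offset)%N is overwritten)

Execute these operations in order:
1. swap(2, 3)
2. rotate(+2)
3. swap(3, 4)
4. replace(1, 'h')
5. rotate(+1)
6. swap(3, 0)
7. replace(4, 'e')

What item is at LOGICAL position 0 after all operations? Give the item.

After op 1 (swap(2, 3)): offset=0, physical=[A,B,D,C,E], logical=[A,B,D,C,E]
After op 2 (rotate(+2)): offset=2, physical=[A,B,D,C,E], logical=[D,C,E,A,B]
After op 3 (swap(3, 4)): offset=2, physical=[B,A,D,C,E], logical=[D,C,E,B,A]
After op 4 (replace(1, 'h')): offset=2, physical=[B,A,D,h,E], logical=[D,h,E,B,A]
After op 5 (rotate(+1)): offset=3, physical=[B,A,D,h,E], logical=[h,E,B,A,D]
After op 6 (swap(3, 0)): offset=3, physical=[B,h,D,A,E], logical=[A,E,B,h,D]
After op 7 (replace(4, 'e')): offset=3, physical=[B,h,e,A,E], logical=[A,E,B,h,e]

Answer: A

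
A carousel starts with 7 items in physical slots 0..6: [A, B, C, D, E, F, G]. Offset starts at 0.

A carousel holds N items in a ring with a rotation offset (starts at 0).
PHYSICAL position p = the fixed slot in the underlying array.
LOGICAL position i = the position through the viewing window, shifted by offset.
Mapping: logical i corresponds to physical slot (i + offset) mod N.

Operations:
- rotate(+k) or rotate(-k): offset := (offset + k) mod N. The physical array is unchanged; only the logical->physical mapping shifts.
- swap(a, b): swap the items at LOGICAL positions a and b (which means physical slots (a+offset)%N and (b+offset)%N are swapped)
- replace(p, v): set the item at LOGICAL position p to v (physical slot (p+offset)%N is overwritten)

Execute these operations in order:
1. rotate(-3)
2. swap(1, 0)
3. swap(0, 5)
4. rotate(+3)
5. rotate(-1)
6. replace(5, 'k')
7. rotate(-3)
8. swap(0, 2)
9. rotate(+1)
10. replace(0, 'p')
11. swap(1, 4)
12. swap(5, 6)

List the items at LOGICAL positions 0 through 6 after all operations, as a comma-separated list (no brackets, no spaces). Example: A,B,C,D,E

Answer: p,B,G,A,D,E,F

Derivation:
After op 1 (rotate(-3)): offset=4, physical=[A,B,C,D,E,F,G], logical=[E,F,G,A,B,C,D]
After op 2 (swap(1, 0)): offset=4, physical=[A,B,C,D,F,E,G], logical=[F,E,G,A,B,C,D]
After op 3 (swap(0, 5)): offset=4, physical=[A,B,F,D,C,E,G], logical=[C,E,G,A,B,F,D]
After op 4 (rotate(+3)): offset=0, physical=[A,B,F,D,C,E,G], logical=[A,B,F,D,C,E,G]
After op 5 (rotate(-1)): offset=6, physical=[A,B,F,D,C,E,G], logical=[G,A,B,F,D,C,E]
After op 6 (replace(5, 'k')): offset=6, physical=[A,B,F,D,k,E,G], logical=[G,A,B,F,D,k,E]
After op 7 (rotate(-3)): offset=3, physical=[A,B,F,D,k,E,G], logical=[D,k,E,G,A,B,F]
After op 8 (swap(0, 2)): offset=3, physical=[A,B,F,E,k,D,G], logical=[E,k,D,G,A,B,F]
After op 9 (rotate(+1)): offset=4, physical=[A,B,F,E,k,D,G], logical=[k,D,G,A,B,F,E]
After op 10 (replace(0, 'p')): offset=4, physical=[A,B,F,E,p,D,G], logical=[p,D,G,A,B,F,E]
After op 11 (swap(1, 4)): offset=4, physical=[A,D,F,E,p,B,G], logical=[p,B,G,A,D,F,E]
After op 12 (swap(5, 6)): offset=4, physical=[A,D,E,F,p,B,G], logical=[p,B,G,A,D,E,F]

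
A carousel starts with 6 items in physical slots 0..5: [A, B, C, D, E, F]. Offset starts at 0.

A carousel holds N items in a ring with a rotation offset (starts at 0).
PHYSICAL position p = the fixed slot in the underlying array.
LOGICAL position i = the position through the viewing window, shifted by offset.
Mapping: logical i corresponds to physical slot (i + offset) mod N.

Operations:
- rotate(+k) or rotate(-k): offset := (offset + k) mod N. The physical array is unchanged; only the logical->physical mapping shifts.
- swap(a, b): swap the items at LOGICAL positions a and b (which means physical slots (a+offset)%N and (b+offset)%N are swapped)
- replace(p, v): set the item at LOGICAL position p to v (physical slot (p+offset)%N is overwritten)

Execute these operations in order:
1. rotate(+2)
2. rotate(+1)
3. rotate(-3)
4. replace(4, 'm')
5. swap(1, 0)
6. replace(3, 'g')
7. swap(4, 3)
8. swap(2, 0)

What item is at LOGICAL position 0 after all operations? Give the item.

After op 1 (rotate(+2)): offset=2, physical=[A,B,C,D,E,F], logical=[C,D,E,F,A,B]
After op 2 (rotate(+1)): offset=3, physical=[A,B,C,D,E,F], logical=[D,E,F,A,B,C]
After op 3 (rotate(-3)): offset=0, physical=[A,B,C,D,E,F], logical=[A,B,C,D,E,F]
After op 4 (replace(4, 'm')): offset=0, physical=[A,B,C,D,m,F], logical=[A,B,C,D,m,F]
After op 5 (swap(1, 0)): offset=0, physical=[B,A,C,D,m,F], logical=[B,A,C,D,m,F]
After op 6 (replace(3, 'g')): offset=0, physical=[B,A,C,g,m,F], logical=[B,A,C,g,m,F]
After op 7 (swap(4, 3)): offset=0, physical=[B,A,C,m,g,F], logical=[B,A,C,m,g,F]
After op 8 (swap(2, 0)): offset=0, physical=[C,A,B,m,g,F], logical=[C,A,B,m,g,F]

Answer: C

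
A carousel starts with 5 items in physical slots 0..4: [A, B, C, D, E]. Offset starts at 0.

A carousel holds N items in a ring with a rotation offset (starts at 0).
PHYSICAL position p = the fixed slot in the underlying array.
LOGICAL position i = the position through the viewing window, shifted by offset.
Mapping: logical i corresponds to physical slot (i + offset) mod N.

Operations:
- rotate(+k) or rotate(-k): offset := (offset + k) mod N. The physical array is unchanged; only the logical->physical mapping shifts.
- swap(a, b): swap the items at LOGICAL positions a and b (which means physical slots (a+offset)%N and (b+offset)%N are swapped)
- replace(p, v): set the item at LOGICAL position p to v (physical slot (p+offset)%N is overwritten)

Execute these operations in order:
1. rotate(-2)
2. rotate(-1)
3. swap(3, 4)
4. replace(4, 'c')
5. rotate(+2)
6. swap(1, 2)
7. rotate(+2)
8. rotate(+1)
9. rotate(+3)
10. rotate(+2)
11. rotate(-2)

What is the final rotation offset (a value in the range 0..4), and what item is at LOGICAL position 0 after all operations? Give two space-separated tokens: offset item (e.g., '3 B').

Answer: 0 c

Derivation:
After op 1 (rotate(-2)): offset=3, physical=[A,B,C,D,E], logical=[D,E,A,B,C]
After op 2 (rotate(-1)): offset=2, physical=[A,B,C,D,E], logical=[C,D,E,A,B]
After op 3 (swap(3, 4)): offset=2, physical=[B,A,C,D,E], logical=[C,D,E,B,A]
After op 4 (replace(4, 'c')): offset=2, physical=[B,c,C,D,E], logical=[C,D,E,B,c]
After op 5 (rotate(+2)): offset=4, physical=[B,c,C,D,E], logical=[E,B,c,C,D]
After op 6 (swap(1, 2)): offset=4, physical=[c,B,C,D,E], logical=[E,c,B,C,D]
After op 7 (rotate(+2)): offset=1, physical=[c,B,C,D,E], logical=[B,C,D,E,c]
After op 8 (rotate(+1)): offset=2, physical=[c,B,C,D,E], logical=[C,D,E,c,B]
After op 9 (rotate(+3)): offset=0, physical=[c,B,C,D,E], logical=[c,B,C,D,E]
After op 10 (rotate(+2)): offset=2, physical=[c,B,C,D,E], logical=[C,D,E,c,B]
After op 11 (rotate(-2)): offset=0, physical=[c,B,C,D,E], logical=[c,B,C,D,E]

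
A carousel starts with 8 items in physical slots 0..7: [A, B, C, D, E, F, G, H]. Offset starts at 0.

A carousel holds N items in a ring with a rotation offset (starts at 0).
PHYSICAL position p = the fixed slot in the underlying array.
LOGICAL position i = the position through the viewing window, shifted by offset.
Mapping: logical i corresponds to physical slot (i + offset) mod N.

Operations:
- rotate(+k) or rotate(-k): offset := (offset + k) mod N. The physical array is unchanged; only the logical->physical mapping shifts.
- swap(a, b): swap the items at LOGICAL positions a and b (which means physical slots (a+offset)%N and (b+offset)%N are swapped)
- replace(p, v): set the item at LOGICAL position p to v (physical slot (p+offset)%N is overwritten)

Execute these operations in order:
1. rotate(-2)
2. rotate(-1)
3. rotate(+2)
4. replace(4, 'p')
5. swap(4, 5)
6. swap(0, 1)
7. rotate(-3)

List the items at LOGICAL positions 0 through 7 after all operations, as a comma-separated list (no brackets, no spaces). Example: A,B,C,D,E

Answer: p,F,G,A,H,B,C,E

Derivation:
After op 1 (rotate(-2)): offset=6, physical=[A,B,C,D,E,F,G,H], logical=[G,H,A,B,C,D,E,F]
After op 2 (rotate(-1)): offset=5, physical=[A,B,C,D,E,F,G,H], logical=[F,G,H,A,B,C,D,E]
After op 3 (rotate(+2)): offset=7, physical=[A,B,C,D,E,F,G,H], logical=[H,A,B,C,D,E,F,G]
After op 4 (replace(4, 'p')): offset=7, physical=[A,B,C,p,E,F,G,H], logical=[H,A,B,C,p,E,F,G]
After op 5 (swap(4, 5)): offset=7, physical=[A,B,C,E,p,F,G,H], logical=[H,A,B,C,E,p,F,G]
After op 6 (swap(0, 1)): offset=7, physical=[H,B,C,E,p,F,G,A], logical=[A,H,B,C,E,p,F,G]
After op 7 (rotate(-3)): offset=4, physical=[H,B,C,E,p,F,G,A], logical=[p,F,G,A,H,B,C,E]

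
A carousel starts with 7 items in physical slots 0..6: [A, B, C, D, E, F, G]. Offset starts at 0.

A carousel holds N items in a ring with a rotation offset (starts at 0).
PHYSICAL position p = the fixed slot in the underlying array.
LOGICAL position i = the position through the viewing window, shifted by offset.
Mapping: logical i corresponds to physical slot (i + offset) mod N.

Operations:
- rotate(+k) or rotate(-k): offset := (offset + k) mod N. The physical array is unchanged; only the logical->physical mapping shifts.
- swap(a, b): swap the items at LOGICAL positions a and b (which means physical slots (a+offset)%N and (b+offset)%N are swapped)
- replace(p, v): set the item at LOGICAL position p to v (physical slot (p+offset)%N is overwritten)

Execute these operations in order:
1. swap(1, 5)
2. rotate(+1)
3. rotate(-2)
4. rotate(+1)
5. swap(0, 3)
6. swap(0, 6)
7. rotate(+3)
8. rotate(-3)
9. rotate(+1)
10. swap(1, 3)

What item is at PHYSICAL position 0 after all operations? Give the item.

Answer: G

Derivation:
After op 1 (swap(1, 5)): offset=0, physical=[A,F,C,D,E,B,G], logical=[A,F,C,D,E,B,G]
After op 2 (rotate(+1)): offset=1, physical=[A,F,C,D,E,B,G], logical=[F,C,D,E,B,G,A]
After op 3 (rotate(-2)): offset=6, physical=[A,F,C,D,E,B,G], logical=[G,A,F,C,D,E,B]
After op 4 (rotate(+1)): offset=0, physical=[A,F,C,D,E,B,G], logical=[A,F,C,D,E,B,G]
After op 5 (swap(0, 3)): offset=0, physical=[D,F,C,A,E,B,G], logical=[D,F,C,A,E,B,G]
After op 6 (swap(0, 6)): offset=0, physical=[G,F,C,A,E,B,D], logical=[G,F,C,A,E,B,D]
After op 7 (rotate(+3)): offset=3, physical=[G,F,C,A,E,B,D], logical=[A,E,B,D,G,F,C]
After op 8 (rotate(-3)): offset=0, physical=[G,F,C,A,E,B,D], logical=[G,F,C,A,E,B,D]
After op 9 (rotate(+1)): offset=1, physical=[G,F,C,A,E,B,D], logical=[F,C,A,E,B,D,G]
After op 10 (swap(1, 3)): offset=1, physical=[G,F,E,A,C,B,D], logical=[F,E,A,C,B,D,G]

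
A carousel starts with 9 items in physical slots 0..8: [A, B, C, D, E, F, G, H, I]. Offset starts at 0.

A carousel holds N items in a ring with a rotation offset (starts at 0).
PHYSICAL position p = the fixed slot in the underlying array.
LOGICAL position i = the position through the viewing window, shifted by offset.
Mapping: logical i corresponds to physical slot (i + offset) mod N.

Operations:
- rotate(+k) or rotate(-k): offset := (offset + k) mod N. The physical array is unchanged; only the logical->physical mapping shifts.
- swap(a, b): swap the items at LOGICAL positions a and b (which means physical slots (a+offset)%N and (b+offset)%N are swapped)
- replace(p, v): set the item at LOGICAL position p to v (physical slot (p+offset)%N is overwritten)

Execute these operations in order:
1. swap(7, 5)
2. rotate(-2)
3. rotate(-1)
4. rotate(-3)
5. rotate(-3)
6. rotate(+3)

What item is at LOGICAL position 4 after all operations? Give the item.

Answer: F

Derivation:
After op 1 (swap(7, 5)): offset=0, physical=[A,B,C,D,E,H,G,F,I], logical=[A,B,C,D,E,H,G,F,I]
After op 2 (rotate(-2)): offset=7, physical=[A,B,C,D,E,H,G,F,I], logical=[F,I,A,B,C,D,E,H,G]
After op 3 (rotate(-1)): offset=6, physical=[A,B,C,D,E,H,G,F,I], logical=[G,F,I,A,B,C,D,E,H]
After op 4 (rotate(-3)): offset=3, physical=[A,B,C,D,E,H,G,F,I], logical=[D,E,H,G,F,I,A,B,C]
After op 5 (rotate(-3)): offset=0, physical=[A,B,C,D,E,H,G,F,I], logical=[A,B,C,D,E,H,G,F,I]
After op 6 (rotate(+3)): offset=3, physical=[A,B,C,D,E,H,G,F,I], logical=[D,E,H,G,F,I,A,B,C]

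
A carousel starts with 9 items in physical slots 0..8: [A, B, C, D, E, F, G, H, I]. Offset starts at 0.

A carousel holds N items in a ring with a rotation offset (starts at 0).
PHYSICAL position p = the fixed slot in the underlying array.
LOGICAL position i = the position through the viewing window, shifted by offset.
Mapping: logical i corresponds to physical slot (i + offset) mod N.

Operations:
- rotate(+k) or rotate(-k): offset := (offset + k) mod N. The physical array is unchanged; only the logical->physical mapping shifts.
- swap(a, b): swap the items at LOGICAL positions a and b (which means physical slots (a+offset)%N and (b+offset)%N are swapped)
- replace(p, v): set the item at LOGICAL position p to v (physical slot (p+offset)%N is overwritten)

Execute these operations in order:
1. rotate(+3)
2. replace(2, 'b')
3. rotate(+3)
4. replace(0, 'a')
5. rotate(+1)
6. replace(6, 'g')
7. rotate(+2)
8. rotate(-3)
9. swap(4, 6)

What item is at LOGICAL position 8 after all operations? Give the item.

After op 1 (rotate(+3)): offset=3, physical=[A,B,C,D,E,F,G,H,I], logical=[D,E,F,G,H,I,A,B,C]
After op 2 (replace(2, 'b')): offset=3, physical=[A,B,C,D,E,b,G,H,I], logical=[D,E,b,G,H,I,A,B,C]
After op 3 (rotate(+3)): offset=6, physical=[A,B,C,D,E,b,G,H,I], logical=[G,H,I,A,B,C,D,E,b]
After op 4 (replace(0, 'a')): offset=6, physical=[A,B,C,D,E,b,a,H,I], logical=[a,H,I,A,B,C,D,E,b]
After op 5 (rotate(+1)): offset=7, physical=[A,B,C,D,E,b,a,H,I], logical=[H,I,A,B,C,D,E,b,a]
After op 6 (replace(6, 'g')): offset=7, physical=[A,B,C,D,g,b,a,H,I], logical=[H,I,A,B,C,D,g,b,a]
After op 7 (rotate(+2)): offset=0, physical=[A,B,C,D,g,b,a,H,I], logical=[A,B,C,D,g,b,a,H,I]
After op 8 (rotate(-3)): offset=6, physical=[A,B,C,D,g,b,a,H,I], logical=[a,H,I,A,B,C,D,g,b]
After op 9 (swap(4, 6)): offset=6, physical=[A,D,C,B,g,b,a,H,I], logical=[a,H,I,A,D,C,B,g,b]

Answer: b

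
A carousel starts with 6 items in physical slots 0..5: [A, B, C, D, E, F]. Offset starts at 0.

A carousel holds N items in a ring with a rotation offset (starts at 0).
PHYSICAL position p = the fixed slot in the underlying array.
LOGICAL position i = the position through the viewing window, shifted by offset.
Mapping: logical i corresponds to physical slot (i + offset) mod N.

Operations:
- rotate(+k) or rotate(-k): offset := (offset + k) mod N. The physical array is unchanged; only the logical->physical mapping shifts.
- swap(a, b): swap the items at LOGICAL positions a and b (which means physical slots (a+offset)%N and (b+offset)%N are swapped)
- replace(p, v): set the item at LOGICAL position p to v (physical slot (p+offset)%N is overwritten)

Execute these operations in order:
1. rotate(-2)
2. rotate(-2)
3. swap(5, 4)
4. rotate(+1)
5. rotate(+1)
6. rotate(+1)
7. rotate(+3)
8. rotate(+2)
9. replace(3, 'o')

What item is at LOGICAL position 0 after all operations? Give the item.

After op 1 (rotate(-2)): offset=4, physical=[A,B,C,D,E,F], logical=[E,F,A,B,C,D]
After op 2 (rotate(-2)): offset=2, physical=[A,B,C,D,E,F], logical=[C,D,E,F,A,B]
After op 3 (swap(5, 4)): offset=2, physical=[B,A,C,D,E,F], logical=[C,D,E,F,B,A]
After op 4 (rotate(+1)): offset=3, physical=[B,A,C,D,E,F], logical=[D,E,F,B,A,C]
After op 5 (rotate(+1)): offset=4, physical=[B,A,C,D,E,F], logical=[E,F,B,A,C,D]
After op 6 (rotate(+1)): offset=5, physical=[B,A,C,D,E,F], logical=[F,B,A,C,D,E]
After op 7 (rotate(+3)): offset=2, physical=[B,A,C,D,E,F], logical=[C,D,E,F,B,A]
After op 8 (rotate(+2)): offset=4, physical=[B,A,C,D,E,F], logical=[E,F,B,A,C,D]
After op 9 (replace(3, 'o')): offset=4, physical=[B,o,C,D,E,F], logical=[E,F,B,o,C,D]

Answer: E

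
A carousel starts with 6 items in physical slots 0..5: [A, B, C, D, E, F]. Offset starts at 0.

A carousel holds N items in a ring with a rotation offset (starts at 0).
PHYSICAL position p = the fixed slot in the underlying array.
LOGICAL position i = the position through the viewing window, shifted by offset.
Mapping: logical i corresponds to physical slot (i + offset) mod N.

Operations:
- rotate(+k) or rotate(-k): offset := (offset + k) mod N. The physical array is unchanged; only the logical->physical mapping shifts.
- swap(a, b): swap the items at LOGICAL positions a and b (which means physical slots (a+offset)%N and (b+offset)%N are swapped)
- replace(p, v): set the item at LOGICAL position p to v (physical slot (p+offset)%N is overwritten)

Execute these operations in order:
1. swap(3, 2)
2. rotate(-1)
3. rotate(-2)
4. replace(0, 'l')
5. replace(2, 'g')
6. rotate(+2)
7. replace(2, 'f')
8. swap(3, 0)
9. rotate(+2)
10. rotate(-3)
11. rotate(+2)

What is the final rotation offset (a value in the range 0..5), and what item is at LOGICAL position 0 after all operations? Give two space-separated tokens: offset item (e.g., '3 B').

Answer: 0 A

Derivation:
After op 1 (swap(3, 2)): offset=0, physical=[A,B,D,C,E,F], logical=[A,B,D,C,E,F]
After op 2 (rotate(-1)): offset=5, physical=[A,B,D,C,E,F], logical=[F,A,B,D,C,E]
After op 3 (rotate(-2)): offset=3, physical=[A,B,D,C,E,F], logical=[C,E,F,A,B,D]
After op 4 (replace(0, 'l')): offset=3, physical=[A,B,D,l,E,F], logical=[l,E,F,A,B,D]
After op 5 (replace(2, 'g')): offset=3, physical=[A,B,D,l,E,g], logical=[l,E,g,A,B,D]
After op 6 (rotate(+2)): offset=5, physical=[A,B,D,l,E,g], logical=[g,A,B,D,l,E]
After op 7 (replace(2, 'f')): offset=5, physical=[A,f,D,l,E,g], logical=[g,A,f,D,l,E]
After op 8 (swap(3, 0)): offset=5, physical=[A,f,g,l,E,D], logical=[D,A,f,g,l,E]
After op 9 (rotate(+2)): offset=1, physical=[A,f,g,l,E,D], logical=[f,g,l,E,D,A]
After op 10 (rotate(-3)): offset=4, physical=[A,f,g,l,E,D], logical=[E,D,A,f,g,l]
After op 11 (rotate(+2)): offset=0, physical=[A,f,g,l,E,D], logical=[A,f,g,l,E,D]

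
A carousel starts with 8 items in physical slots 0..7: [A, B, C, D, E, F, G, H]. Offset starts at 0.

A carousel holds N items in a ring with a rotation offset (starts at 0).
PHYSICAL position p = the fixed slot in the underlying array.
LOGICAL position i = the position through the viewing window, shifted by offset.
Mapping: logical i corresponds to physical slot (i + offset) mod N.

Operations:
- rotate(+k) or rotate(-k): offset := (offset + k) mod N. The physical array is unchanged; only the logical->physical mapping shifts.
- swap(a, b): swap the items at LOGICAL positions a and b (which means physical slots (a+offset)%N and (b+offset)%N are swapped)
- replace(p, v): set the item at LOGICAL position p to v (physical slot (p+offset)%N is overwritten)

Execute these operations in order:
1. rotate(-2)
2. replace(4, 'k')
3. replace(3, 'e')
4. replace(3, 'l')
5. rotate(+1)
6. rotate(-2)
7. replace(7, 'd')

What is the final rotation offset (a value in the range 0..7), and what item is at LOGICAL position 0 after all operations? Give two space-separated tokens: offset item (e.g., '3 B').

After op 1 (rotate(-2)): offset=6, physical=[A,B,C,D,E,F,G,H], logical=[G,H,A,B,C,D,E,F]
After op 2 (replace(4, 'k')): offset=6, physical=[A,B,k,D,E,F,G,H], logical=[G,H,A,B,k,D,E,F]
After op 3 (replace(3, 'e')): offset=6, physical=[A,e,k,D,E,F,G,H], logical=[G,H,A,e,k,D,E,F]
After op 4 (replace(3, 'l')): offset=6, physical=[A,l,k,D,E,F,G,H], logical=[G,H,A,l,k,D,E,F]
After op 5 (rotate(+1)): offset=7, physical=[A,l,k,D,E,F,G,H], logical=[H,A,l,k,D,E,F,G]
After op 6 (rotate(-2)): offset=5, physical=[A,l,k,D,E,F,G,H], logical=[F,G,H,A,l,k,D,E]
After op 7 (replace(7, 'd')): offset=5, physical=[A,l,k,D,d,F,G,H], logical=[F,G,H,A,l,k,D,d]

Answer: 5 F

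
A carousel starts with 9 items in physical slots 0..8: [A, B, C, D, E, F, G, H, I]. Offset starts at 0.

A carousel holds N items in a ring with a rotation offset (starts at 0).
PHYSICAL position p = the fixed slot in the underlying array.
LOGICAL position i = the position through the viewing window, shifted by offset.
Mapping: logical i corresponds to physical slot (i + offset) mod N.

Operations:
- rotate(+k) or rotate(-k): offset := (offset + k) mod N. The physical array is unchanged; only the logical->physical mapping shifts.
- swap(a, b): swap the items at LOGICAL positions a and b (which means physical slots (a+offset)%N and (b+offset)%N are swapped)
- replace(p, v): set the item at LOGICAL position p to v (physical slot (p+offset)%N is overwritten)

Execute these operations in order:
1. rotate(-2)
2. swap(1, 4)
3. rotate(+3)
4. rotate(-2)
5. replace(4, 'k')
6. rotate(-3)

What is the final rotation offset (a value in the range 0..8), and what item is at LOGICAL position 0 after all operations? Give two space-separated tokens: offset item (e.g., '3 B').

Answer: 5 F

Derivation:
After op 1 (rotate(-2)): offset=7, physical=[A,B,C,D,E,F,G,H,I], logical=[H,I,A,B,C,D,E,F,G]
After op 2 (swap(1, 4)): offset=7, physical=[A,B,I,D,E,F,G,H,C], logical=[H,C,A,B,I,D,E,F,G]
After op 3 (rotate(+3)): offset=1, physical=[A,B,I,D,E,F,G,H,C], logical=[B,I,D,E,F,G,H,C,A]
After op 4 (rotate(-2)): offset=8, physical=[A,B,I,D,E,F,G,H,C], logical=[C,A,B,I,D,E,F,G,H]
After op 5 (replace(4, 'k')): offset=8, physical=[A,B,I,k,E,F,G,H,C], logical=[C,A,B,I,k,E,F,G,H]
After op 6 (rotate(-3)): offset=5, physical=[A,B,I,k,E,F,G,H,C], logical=[F,G,H,C,A,B,I,k,E]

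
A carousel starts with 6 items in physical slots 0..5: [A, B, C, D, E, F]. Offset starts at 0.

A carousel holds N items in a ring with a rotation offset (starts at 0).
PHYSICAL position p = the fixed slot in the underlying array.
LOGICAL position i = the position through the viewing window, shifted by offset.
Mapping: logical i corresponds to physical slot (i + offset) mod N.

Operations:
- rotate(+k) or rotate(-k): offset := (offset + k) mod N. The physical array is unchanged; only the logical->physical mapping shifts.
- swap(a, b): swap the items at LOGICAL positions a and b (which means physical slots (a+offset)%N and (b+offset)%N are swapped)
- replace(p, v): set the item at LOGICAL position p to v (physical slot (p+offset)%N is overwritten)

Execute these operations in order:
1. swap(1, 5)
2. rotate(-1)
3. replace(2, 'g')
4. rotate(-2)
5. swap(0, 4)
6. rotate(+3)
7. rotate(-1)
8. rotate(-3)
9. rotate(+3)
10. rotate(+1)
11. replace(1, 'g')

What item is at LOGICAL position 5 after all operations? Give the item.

Answer: B

Derivation:
After op 1 (swap(1, 5)): offset=0, physical=[A,F,C,D,E,B], logical=[A,F,C,D,E,B]
After op 2 (rotate(-1)): offset=5, physical=[A,F,C,D,E,B], logical=[B,A,F,C,D,E]
After op 3 (replace(2, 'g')): offset=5, physical=[A,g,C,D,E,B], logical=[B,A,g,C,D,E]
After op 4 (rotate(-2)): offset=3, physical=[A,g,C,D,E,B], logical=[D,E,B,A,g,C]
After op 5 (swap(0, 4)): offset=3, physical=[A,D,C,g,E,B], logical=[g,E,B,A,D,C]
After op 6 (rotate(+3)): offset=0, physical=[A,D,C,g,E,B], logical=[A,D,C,g,E,B]
After op 7 (rotate(-1)): offset=5, physical=[A,D,C,g,E,B], logical=[B,A,D,C,g,E]
After op 8 (rotate(-3)): offset=2, physical=[A,D,C,g,E,B], logical=[C,g,E,B,A,D]
After op 9 (rotate(+3)): offset=5, physical=[A,D,C,g,E,B], logical=[B,A,D,C,g,E]
After op 10 (rotate(+1)): offset=0, physical=[A,D,C,g,E,B], logical=[A,D,C,g,E,B]
After op 11 (replace(1, 'g')): offset=0, physical=[A,g,C,g,E,B], logical=[A,g,C,g,E,B]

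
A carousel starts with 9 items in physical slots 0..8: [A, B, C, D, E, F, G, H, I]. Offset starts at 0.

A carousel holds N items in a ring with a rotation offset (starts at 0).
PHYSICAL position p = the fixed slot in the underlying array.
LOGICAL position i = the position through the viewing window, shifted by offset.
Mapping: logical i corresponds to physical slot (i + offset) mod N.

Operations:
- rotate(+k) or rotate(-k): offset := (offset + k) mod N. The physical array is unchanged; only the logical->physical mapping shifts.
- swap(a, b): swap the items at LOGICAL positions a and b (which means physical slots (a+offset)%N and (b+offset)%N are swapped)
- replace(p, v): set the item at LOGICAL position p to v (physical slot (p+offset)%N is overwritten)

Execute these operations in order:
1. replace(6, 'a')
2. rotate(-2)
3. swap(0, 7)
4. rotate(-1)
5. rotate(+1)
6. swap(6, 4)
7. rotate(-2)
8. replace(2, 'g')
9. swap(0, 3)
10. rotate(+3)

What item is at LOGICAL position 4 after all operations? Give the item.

After op 1 (replace(6, 'a')): offset=0, physical=[A,B,C,D,E,F,a,H,I], logical=[A,B,C,D,E,F,a,H,I]
After op 2 (rotate(-2)): offset=7, physical=[A,B,C,D,E,F,a,H,I], logical=[H,I,A,B,C,D,E,F,a]
After op 3 (swap(0, 7)): offset=7, physical=[A,B,C,D,E,H,a,F,I], logical=[F,I,A,B,C,D,E,H,a]
After op 4 (rotate(-1)): offset=6, physical=[A,B,C,D,E,H,a,F,I], logical=[a,F,I,A,B,C,D,E,H]
After op 5 (rotate(+1)): offset=7, physical=[A,B,C,D,E,H,a,F,I], logical=[F,I,A,B,C,D,E,H,a]
After op 6 (swap(6, 4)): offset=7, physical=[A,B,E,D,C,H,a,F,I], logical=[F,I,A,B,E,D,C,H,a]
After op 7 (rotate(-2)): offset=5, physical=[A,B,E,D,C,H,a,F,I], logical=[H,a,F,I,A,B,E,D,C]
After op 8 (replace(2, 'g')): offset=5, physical=[A,B,E,D,C,H,a,g,I], logical=[H,a,g,I,A,B,E,D,C]
After op 9 (swap(0, 3)): offset=5, physical=[A,B,E,D,C,I,a,g,H], logical=[I,a,g,H,A,B,E,D,C]
After op 10 (rotate(+3)): offset=8, physical=[A,B,E,D,C,I,a,g,H], logical=[H,A,B,E,D,C,I,a,g]

Answer: D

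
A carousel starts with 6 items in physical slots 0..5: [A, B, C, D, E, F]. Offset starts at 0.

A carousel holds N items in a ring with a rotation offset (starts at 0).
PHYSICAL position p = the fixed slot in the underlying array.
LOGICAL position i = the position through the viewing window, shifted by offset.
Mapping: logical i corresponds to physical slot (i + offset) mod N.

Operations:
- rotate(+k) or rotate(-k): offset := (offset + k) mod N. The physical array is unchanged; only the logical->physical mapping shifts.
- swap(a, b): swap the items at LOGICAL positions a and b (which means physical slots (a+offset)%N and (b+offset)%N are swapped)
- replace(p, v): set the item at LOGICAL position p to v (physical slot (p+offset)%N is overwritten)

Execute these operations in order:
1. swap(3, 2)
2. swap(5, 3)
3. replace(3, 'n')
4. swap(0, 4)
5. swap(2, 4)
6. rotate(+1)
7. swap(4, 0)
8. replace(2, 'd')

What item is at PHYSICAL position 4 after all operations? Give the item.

After op 1 (swap(3, 2)): offset=0, physical=[A,B,D,C,E,F], logical=[A,B,D,C,E,F]
After op 2 (swap(5, 3)): offset=0, physical=[A,B,D,F,E,C], logical=[A,B,D,F,E,C]
After op 3 (replace(3, 'n')): offset=0, physical=[A,B,D,n,E,C], logical=[A,B,D,n,E,C]
After op 4 (swap(0, 4)): offset=0, physical=[E,B,D,n,A,C], logical=[E,B,D,n,A,C]
After op 5 (swap(2, 4)): offset=0, physical=[E,B,A,n,D,C], logical=[E,B,A,n,D,C]
After op 6 (rotate(+1)): offset=1, physical=[E,B,A,n,D,C], logical=[B,A,n,D,C,E]
After op 7 (swap(4, 0)): offset=1, physical=[E,C,A,n,D,B], logical=[C,A,n,D,B,E]
After op 8 (replace(2, 'd')): offset=1, physical=[E,C,A,d,D,B], logical=[C,A,d,D,B,E]

Answer: D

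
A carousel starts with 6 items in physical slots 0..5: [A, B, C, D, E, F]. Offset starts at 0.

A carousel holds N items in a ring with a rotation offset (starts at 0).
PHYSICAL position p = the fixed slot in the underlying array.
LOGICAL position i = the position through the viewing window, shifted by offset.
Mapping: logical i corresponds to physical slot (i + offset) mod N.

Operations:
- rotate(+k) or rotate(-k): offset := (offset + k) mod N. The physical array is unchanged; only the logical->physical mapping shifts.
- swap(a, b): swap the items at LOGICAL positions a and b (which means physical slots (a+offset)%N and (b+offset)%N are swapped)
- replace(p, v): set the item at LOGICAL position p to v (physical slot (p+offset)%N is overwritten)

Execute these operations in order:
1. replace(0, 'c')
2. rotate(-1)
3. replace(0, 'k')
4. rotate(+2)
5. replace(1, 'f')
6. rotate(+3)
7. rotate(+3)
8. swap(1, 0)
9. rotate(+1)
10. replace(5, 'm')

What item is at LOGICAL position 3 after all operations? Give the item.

After op 1 (replace(0, 'c')): offset=0, physical=[c,B,C,D,E,F], logical=[c,B,C,D,E,F]
After op 2 (rotate(-1)): offset=5, physical=[c,B,C,D,E,F], logical=[F,c,B,C,D,E]
After op 3 (replace(0, 'k')): offset=5, physical=[c,B,C,D,E,k], logical=[k,c,B,C,D,E]
After op 4 (rotate(+2)): offset=1, physical=[c,B,C,D,E,k], logical=[B,C,D,E,k,c]
After op 5 (replace(1, 'f')): offset=1, physical=[c,B,f,D,E,k], logical=[B,f,D,E,k,c]
After op 6 (rotate(+3)): offset=4, physical=[c,B,f,D,E,k], logical=[E,k,c,B,f,D]
After op 7 (rotate(+3)): offset=1, physical=[c,B,f,D,E,k], logical=[B,f,D,E,k,c]
After op 8 (swap(1, 0)): offset=1, physical=[c,f,B,D,E,k], logical=[f,B,D,E,k,c]
After op 9 (rotate(+1)): offset=2, physical=[c,f,B,D,E,k], logical=[B,D,E,k,c,f]
After op 10 (replace(5, 'm')): offset=2, physical=[c,m,B,D,E,k], logical=[B,D,E,k,c,m]

Answer: k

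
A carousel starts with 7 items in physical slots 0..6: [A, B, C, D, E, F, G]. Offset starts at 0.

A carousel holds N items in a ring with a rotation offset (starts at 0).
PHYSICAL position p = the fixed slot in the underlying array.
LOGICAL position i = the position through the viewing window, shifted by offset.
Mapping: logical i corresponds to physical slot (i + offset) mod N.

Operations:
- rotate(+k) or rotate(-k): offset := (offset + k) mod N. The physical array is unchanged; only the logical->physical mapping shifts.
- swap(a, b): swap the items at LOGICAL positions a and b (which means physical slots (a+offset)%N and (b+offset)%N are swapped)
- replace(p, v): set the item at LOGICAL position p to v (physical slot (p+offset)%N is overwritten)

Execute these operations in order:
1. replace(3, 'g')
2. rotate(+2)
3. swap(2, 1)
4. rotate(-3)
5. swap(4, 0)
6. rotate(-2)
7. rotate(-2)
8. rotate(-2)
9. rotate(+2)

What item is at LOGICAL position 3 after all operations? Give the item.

Answer: F

Derivation:
After op 1 (replace(3, 'g')): offset=0, physical=[A,B,C,g,E,F,G], logical=[A,B,C,g,E,F,G]
After op 2 (rotate(+2)): offset=2, physical=[A,B,C,g,E,F,G], logical=[C,g,E,F,G,A,B]
After op 3 (swap(2, 1)): offset=2, physical=[A,B,C,E,g,F,G], logical=[C,E,g,F,G,A,B]
After op 4 (rotate(-3)): offset=6, physical=[A,B,C,E,g,F,G], logical=[G,A,B,C,E,g,F]
After op 5 (swap(4, 0)): offset=6, physical=[A,B,C,G,g,F,E], logical=[E,A,B,C,G,g,F]
After op 6 (rotate(-2)): offset=4, physical=[A,B,C,G,g,F,E], logical=[g,F,E,A,B,C,G]
After op 7 (rotate(-2)): offset=2, physical=[A,B,C,G,g,F,E], logical=[C,G,g,F,E,A,B]
After op 8 (rotate(-2)): offset=0, physical=[A,B,C,G,g,F,E], logical=[A,B,C,G,g,F,E]
After op 9 (rotate(+2)): offset=2, physical=[A,B,C,G,g,F,E], logical=[C,G,g,F,E,A,B]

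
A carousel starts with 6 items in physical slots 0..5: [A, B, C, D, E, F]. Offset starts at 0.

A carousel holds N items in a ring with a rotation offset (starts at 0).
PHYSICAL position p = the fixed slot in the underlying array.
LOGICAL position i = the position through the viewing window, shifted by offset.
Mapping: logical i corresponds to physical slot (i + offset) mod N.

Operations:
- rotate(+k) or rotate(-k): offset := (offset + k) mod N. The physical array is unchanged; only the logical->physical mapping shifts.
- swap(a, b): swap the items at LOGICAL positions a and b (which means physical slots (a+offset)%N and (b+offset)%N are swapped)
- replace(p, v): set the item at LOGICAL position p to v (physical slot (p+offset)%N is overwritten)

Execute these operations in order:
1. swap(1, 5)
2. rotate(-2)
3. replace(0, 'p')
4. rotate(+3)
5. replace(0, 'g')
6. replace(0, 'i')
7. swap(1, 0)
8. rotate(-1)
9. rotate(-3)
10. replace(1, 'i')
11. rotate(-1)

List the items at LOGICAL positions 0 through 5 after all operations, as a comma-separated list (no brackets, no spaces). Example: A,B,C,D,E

Answer: i,D,i,B,A,C

Derivation:
After op 1 (swap(1, 5)): offset=0, physical=[A,F,C,D,E,B], logical=[A,F,C,D,E,B]
After op 2 (rotate(-2)): offset=4, physical=[A,F,C,D,E,B], logical=[E,B,A,F,C,D]
After op 3 (replace(0, 'p')): offset=4, physical=[A,F,C,D,p,B], logical=[p,B,A,F,C,D]
After op 4 (rotate(+3)): offset=1, physical=[A,F,C,D,p,B], logical=[F,C,D,p,B,A]
After op 5 (replace(0, 'g')): offset=1, physical=[A,g,C,D,p,B], logical=[g,C,D,p,B,A]
After op 6 (replace(0, 'i')): offset=1, physical=[A,i,C,D,p,B], logical=[i,C,D,p,B,A]
After op 7 (swap(1, 0)): offset=1, physical=[A,C,i,D,p,B], logical=[C,i,D,p,B,A]
After op 8 (rotate(-1)): offset=0, physical=[A,C,i,D,p,B], logical=[A,C,i,D,p,B]
After op 9 (rotate(-3)): offset=3, physical=[A,C,i,D,p,B], logical=[D,p,B,A,C,i]
After op 10 (replace(1, 'i')): offset=3, physical=[A,C,i,D,i,B], logical=[D,i,B,A,C,i]
After op 11 (rotate(-1)): offset=2, physical=[A,C,i,D,i,B], logical=[i,D,i,B,A,C]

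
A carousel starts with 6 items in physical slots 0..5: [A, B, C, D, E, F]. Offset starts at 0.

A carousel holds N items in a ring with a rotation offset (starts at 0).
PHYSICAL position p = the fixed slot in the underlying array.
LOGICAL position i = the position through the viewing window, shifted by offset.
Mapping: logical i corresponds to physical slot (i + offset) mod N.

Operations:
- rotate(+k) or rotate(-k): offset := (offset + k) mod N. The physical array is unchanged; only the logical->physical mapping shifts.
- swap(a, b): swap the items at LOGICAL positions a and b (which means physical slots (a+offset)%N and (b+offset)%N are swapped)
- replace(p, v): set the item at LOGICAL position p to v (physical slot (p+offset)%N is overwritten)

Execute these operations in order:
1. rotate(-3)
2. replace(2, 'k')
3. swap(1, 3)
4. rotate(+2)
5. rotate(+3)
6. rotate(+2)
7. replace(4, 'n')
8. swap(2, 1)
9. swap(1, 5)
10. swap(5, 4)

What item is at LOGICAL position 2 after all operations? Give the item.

Answer: k

Derivation:
After op 1 (rotate(-3)): offset=3, physical=[A,B,C,D,E,F], logical=[D,E,F,A,B,C]
After op 2 (replace(2, 'k')): offset=3, physical=[A,B,C,D,E,k], logical=[D,E,k,A,B,C]
After op 3 (swap(1, 3)): offset=3, physical=[E,B,C,D,A,k], logical=[D,A,k,E,B,C]
After op 4 (rotate(+2)): offset=5, physical=[E,B,C,D,A,k], logical=[k,E,B,C,D,A]
After op 5 (rotate(+3)): offset=2, physical=[E,B,C,D,A,k], logical=[C,D,A,k,E,B]
After op 6 (rotate(+2)): offset=4, physical=[E,B,C,D,A,k], logical=[A,k,E,B,C,D]
After op 7 (replace(4, 'n')): offset=4, physical=[E,B,n,D,A,k], logical=[A,k,E,B,n,D]
After op 8 (swap(2, 1)): offset=4, physical=[k,B,n,D,A,E], logical=[A,E,k,B,n,D]
After op 9 (swap(1, 5)): offset=4, physical=[k,B,n,E,A,D], logical=[A,D,k,B,n,E]
After op 10 (swap(5, 4)): offset=4, physical=[k,B,E,n,A,D], logical=[A,D,k,B,E,n]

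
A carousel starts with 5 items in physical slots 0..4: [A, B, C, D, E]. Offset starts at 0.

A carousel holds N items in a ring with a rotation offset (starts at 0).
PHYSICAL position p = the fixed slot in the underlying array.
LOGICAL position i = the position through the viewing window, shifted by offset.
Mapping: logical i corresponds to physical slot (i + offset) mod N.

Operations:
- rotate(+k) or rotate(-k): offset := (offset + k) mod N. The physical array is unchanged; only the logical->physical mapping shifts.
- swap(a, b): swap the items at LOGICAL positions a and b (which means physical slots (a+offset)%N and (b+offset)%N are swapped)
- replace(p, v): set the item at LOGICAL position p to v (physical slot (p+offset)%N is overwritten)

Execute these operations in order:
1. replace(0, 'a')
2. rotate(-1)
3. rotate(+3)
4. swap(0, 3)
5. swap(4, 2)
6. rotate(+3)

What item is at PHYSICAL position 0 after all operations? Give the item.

After op 1 (replace(0, 'a')): offset=0, physical=[a,B,C,D,E], logical=[a,B,C,D,E]
After op 2 (rotate(-1)): offset=4, physical=[a,B,C,D,E], logical=[E,a,B,C,D]
After op 3 (rotate(+3)): offset=2, physical=[a,B,C,D,E], logical=[C,D,E,a,B]
After op 4 (swap(0, 3)): offset=2, physical=[C,B,a,D,E], logical=[a,D,E,C,B]
After op 5 (swap(4, 2)): offset=2, physical=[C,E,a,D,B], logical=[a,D,B,C,E]
After op 6 (rotate(+3)): offset=0, physical=[C,E,a,D,B], logical=[C,E,a,D,B]

Answer: C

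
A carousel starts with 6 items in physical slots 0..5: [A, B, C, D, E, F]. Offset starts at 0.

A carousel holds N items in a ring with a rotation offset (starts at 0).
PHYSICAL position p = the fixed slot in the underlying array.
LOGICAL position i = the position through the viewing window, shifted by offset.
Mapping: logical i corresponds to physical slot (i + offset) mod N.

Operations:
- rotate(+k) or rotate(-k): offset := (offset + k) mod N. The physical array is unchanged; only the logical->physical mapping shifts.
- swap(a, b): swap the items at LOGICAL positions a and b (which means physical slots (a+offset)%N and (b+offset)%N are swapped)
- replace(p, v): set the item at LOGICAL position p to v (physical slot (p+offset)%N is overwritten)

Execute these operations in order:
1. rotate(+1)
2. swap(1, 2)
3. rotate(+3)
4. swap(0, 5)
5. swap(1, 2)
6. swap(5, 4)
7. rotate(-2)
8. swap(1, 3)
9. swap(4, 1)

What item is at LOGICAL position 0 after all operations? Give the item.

Answer: E

Derivation:
After op 1 (rotate(+1)): offset=1, physical=[A,B,C,D,E,F], logical=[B,C,D,E,F,A]
After op 2 (swap(1, 2)): offset=1, physical=[A,B,D,C,E,F], logical=[B,D,C,E,F,A]
After op 3 (rotate(+3)): offset=4, physical=[A,B,D,C,E,F], logical=[E,F,A,B,D,C]
After op 4 (swap(0, 5)): offset=4, physical=[A,B,D,E,C,F], logical=[C,F,A,B,D,E]
After op 5 (swap(1, 2)): offset=4, physical=[F,B,D,E,C,A], logical=[C,A,F,B,D,E]
After op 6 (swap(5, 4)): offset=4, physical=[F,B,E,D,C,A], logical=[C,A,F,B,E,D]
After op 7 (rotate(-2)): offset=2, physical=[F,B,E,D,C,A], logical=[E,D,C,A,F,B]
After op 8 (swap(1, 3)): offset=2, physical=[F,B,E,A,C,D], logical=[E,A,C,D,F,B]
After op 9 (swap(4, 1)): offset=2, physical=[A,B,E,F,C,D], logical=[E,F,C,D,A,B]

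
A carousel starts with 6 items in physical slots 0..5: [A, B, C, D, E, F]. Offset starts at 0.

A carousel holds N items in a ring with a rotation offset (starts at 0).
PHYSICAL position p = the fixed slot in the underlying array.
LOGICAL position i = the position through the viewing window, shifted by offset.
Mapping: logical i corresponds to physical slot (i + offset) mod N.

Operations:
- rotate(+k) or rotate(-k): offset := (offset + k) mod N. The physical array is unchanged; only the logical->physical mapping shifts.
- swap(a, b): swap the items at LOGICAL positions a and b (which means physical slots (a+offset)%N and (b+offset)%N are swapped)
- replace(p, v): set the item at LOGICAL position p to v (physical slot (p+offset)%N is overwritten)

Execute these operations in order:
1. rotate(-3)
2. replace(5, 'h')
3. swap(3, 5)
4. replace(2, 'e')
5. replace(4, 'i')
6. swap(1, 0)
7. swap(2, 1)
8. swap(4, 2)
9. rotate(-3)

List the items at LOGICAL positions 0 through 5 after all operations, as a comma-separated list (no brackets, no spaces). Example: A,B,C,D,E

After op 1 (rotate(-3)): offset=3, physical=[A,B,C,D,E,F], logical=[D,E,F,A,B,C]
After op 2 (replace(5, 'h')): offset=3, physical=[A,B,h,D,E,F], logical=[D,E,F,A,B,h]
After op 3 (swap(3, 5)): offset=3, physical=[h,B,A,D,E,F], logical=[D,E,F,h,B,A]
After op 4 (replace(2, 'e')): offset=3, physical=[h,B,A,D,E,e], logical=[D,E,e,h,B,A]
After op 5 (replace(4, 'i')): offset=3, physical=[h,i,A,D,E,e], logical=[D,E,e,h,i,A]
After op 6 (swap(1, 0)): offset=3, physical=[h,i,A,E,D,e], logical=[E,D,e,h,i,A]
After op 7 (swap(2, 1)): offset=3, physical=[h,i,A,E,e,D], logical=[E,e,D,h,i,A]
After op 8 (swap(4, 2)): offset=3, physical=[h,D,A,E,e,i], logical=[E,e,i,h,D,A]
After op 9 (rotate(-3)): offset=0, physical=[h,D,A,E,e,i], logical=[h,D,A,E,e,i]

Answer: h,D,A,E,e,i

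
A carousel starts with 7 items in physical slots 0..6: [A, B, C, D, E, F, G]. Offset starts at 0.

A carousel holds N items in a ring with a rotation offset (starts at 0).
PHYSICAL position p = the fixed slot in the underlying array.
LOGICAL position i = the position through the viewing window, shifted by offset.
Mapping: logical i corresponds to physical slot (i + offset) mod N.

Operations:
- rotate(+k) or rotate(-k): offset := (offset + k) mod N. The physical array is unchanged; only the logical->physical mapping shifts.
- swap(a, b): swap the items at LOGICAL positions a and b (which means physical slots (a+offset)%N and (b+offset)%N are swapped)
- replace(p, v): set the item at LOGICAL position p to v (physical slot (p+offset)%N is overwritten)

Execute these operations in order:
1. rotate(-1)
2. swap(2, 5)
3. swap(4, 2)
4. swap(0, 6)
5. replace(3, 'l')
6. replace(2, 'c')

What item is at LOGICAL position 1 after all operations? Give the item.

After op 1 (rotate(-1)): offset=6, physical=[A,B,C,D,E,F,G], logical=[G,A,B,C,D,E,F]
After op 2 (swap(2, 5)): offset=6, physical=[A,E,C,D,B,F,G], logical=[G,A,E,C,D,B,F]
After op 3 (swap(4, 2)): offset=6, physical=[A,D,C,E,B,F,G], logical=[G,A,D,C,E,B,F]
After op 4 (swap(0, 6)): offset=6, physical=[A,D,C,E,B,G,F], logical=[F,A,D,C,E,B,G]
After op 5 (replace(3, 'l')): offset=6, physical=[A,D,l,E,B,G,F], logical=[F,A,D,l,E,B,G]
After op 6 (replace(2, 'c')): offset=6, physical=[A,c,l,E,B,G,F], logical=[F,A,c,l,E,B,G]

Answer: A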